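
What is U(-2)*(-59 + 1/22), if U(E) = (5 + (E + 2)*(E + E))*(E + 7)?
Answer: -32425/22 ≈ -1473.9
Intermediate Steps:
U(E) = (5 + 2*E*(2 + E))*(7 + E) (U(E) = (5 + (2 + E)*(2*E))*(7 + E) = (5 + 2*E*(2 + E))*(7 + E))
U(-2)*(-59 + 1/22) = (35 + 2*(-2)**3 + 18*(-2)**2 + 33*(-2))*(-59 + 1/22) = (35 + 2*(-8) + 18*4 - 66)*(-59 + 1/22) = (35 - 16 + 72 - 66)*(-1297/22) = 25*(-1297/22) = -32425/22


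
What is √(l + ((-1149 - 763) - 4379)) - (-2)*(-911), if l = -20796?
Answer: -1822 + I*√27087 ≈ -1822.0 + 164.58*I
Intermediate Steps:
√(l + ((-1149 - 763) - 4379)) - (-2)*(-911) = √(-20796 + ((-1149 - 763) - 4379)) - (-2)*(-911) = √(-20796 + (-1912 - 4379)) - 1*1822 = √(-20796 - 6291) - 1822 = √(-27087) - 1822 = I*√27087 - 1822 = -1822 + I*√27087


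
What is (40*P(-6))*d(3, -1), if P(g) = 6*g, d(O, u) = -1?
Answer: 1440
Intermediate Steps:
(40*P(-6))*d(3, -1) = (40*(6*(-6)))*(-1) = (40*(-36))*(-1) = -1440*(-1) = 1440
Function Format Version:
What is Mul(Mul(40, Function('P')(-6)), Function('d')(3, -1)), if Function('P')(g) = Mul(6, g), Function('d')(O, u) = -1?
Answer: 1440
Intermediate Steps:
Mul(Mul(40, Function('P')(-6)), Function('d')(3, -1)) = Mul(Mul(40, Mul(6, -6)), -1) = Mul(Mul(40, -36), -1) = Mul(-1440, -1) = 1440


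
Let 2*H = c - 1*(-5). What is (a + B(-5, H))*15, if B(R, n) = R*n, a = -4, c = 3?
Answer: -360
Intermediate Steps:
H = 4 (H = (3 - 1*(-5))/2 = (3 + 5)/2 = (½)*8 = 4)
(a + B(-5, H))*15 = (-4 - 5*4)*15 = (-4 - 20)*15 = -24*15 = -360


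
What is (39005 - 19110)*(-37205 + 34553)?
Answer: -52761540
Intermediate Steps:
(39005 - 19110)*(-37205 + 34553) = 19895*(-2652) = -52761540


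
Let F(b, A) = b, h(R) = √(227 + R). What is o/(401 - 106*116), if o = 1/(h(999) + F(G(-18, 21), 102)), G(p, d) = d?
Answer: 7/3112525 - √1226/9337575 ≈ -1.5008e-6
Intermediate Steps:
o = 1/(21 + √1226) (o = 1/(√(227 + 999) + 21) = 1/(√1226 + 21) = 1/(21 + √1226) ≈ 0.017853)
o/(401 - 106*116) = (-21/785 + √1226/785)/(401 - 106*116) = (-21/785 + √1226/785)/(401 - 12296) = (-21/785 + √1226/785)/(-11895) = (-21/785 + √1226/785)*(-1/11895) = 7/3112525 - √1226/9337575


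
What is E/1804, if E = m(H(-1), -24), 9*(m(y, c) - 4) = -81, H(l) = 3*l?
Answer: -5/1804 ≈ -0.0027716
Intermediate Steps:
m(y, c) = -5 (m(y, c) = 4 + (1/9)*(-81) = 4 - 9 = -5)
E = -5
E/1804 = -5/1804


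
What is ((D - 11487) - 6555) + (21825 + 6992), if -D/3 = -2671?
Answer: 18788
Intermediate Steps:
D = 8013 (D = -3*(-2671) = 8013)
((D - 11487) - 6555) + (21825 + 6992) = ((8013 - 11487) - 6555) + (21825 + 6992) = (-3474 - 6555) + 28817 = -10029 + 28817 = 18788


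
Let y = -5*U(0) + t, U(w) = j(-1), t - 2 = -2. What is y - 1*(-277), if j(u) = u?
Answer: 282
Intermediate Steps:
t = 0 (t = 2 - 2 = 0)
U(w) = -1
y = 5 (y = -5*(-1) + 0 = 5 + 0 = 5)
y - 1*(-277) = 5 - 1*(-277) = 5 + 277 = 282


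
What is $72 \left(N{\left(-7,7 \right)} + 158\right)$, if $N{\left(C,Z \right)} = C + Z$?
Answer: $11376$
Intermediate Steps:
$72 \left(N{\left(-7,7 \right)} + 158\right) = 72 \left(\left(-7 + 7\right) + 158\right) = 72 \left(0 + 158\right) = 72 \cdot 158 = 11376$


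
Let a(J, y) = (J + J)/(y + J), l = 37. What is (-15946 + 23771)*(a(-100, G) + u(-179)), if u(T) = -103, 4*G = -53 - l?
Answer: -38866775/49 ≈ -7.9320e+5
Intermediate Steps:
G = -45/2 (G = (-53 - 1*37)/4 = (-53 - 37)/4 = (¼)*(-90) = -45/2 ≈ -22.500)
a(J, y) = 2*J/(J + y) (a(J, y) = (2*J)/(J + y) = 2*J/(J + y))
(-15946 + 23771)*(a(-100, G) + u(-179)) = (-15946 + 23771)*(2*(-100)/(-100 - 45/2) - 103) = 7825*(2*(-100)/(-245/2) - 103) = 7825*(2*(-100)*(-2/245) - 103) = 7825*(80/49 - 103) = 7825*(-4967/49) = -38866775/49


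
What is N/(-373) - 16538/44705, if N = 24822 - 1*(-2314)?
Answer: -1219283554/16674965 ≈ -73.121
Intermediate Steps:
N = 27136 (N = 24822 + 2314 = 27136)
N/(-373) - 16538/44705 = 27136/(-373) - 16538/44705 = 27136*(-1/373) - 16538*1/44705 = -27136/373 - 16538/44705 = -1219283554/16674965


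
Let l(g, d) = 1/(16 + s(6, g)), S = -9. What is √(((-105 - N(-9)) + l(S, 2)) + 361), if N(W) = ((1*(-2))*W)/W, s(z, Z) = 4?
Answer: √25805/10 ≈ 16.064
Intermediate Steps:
N(W) = -2 (N(W) = (-2*W)/W = -2)
l(g, d) = 1/20 (l(g, d) = 1/(16 + 4) = 1/20)
√(((-105 - N(-9)) + l(S, 2)) + 361) = √(((-105 - 1*(-2)) + 1/20) + 361) = √(((-105 + 2) + 1/20) + 361) = √((-103 + 1/20) + 361) = √(-2059/20 + 361) = √(5161/20) = √25805/10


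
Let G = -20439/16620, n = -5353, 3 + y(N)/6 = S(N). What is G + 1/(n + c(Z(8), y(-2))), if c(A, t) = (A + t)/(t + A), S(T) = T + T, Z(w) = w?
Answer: -9117179/7412520 ≈ -1.2300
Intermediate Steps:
S(T) = 2*T
y(N) = -18 + 12*N (y(N) = -18 + 6*(2*N) = -18 + 12*N)
c(A, t) = 1 (c(A, t) = (A + t)/(A + t) = 1)
G = -6813/5540 (G = -20439*1/16620 = -6813/5540 ≈ -1.2298)
G + 1/(n + c(Z(8), y(-2))) = -6813/5540 + 1/(-5353 + 1) = -6813/5540 + 1/(-5352) = -6813/5540 - 1/5352 = -9117179/7412520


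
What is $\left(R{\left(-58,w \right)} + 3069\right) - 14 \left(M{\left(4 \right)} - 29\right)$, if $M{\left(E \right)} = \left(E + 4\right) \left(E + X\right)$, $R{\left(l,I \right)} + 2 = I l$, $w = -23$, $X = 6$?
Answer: $3687$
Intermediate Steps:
$R{\left(l,I \right)} = -2 + I l$
$M{\left(E \right)} = \left(4 + E\right) \left(6 + E\right)$ ($M{\left(E \right)} = \left(E + 4\right) \left(E + 6\right) = \left(4 + E\right) \left(6 + E\right)$)
$\left(R{\left(-58,w \right)} + 3069\right) - 14 \left(M{\left(4 \right)} - 29\right) = \left(\left(-2 - -1334\right) + 3069\right) - 14 \left(\left(24 + 4^{2} + 10 \cdot 4\right) - 29\right) = \left(\left(-2 + 1334\right) + 3069\right) - 14 \left(\left(24 + 16 + 40\right) - 29\right) = \left(1332 + 3069\right) - 14 \left(80 - 29\right) = 4401 - 714 = 3687$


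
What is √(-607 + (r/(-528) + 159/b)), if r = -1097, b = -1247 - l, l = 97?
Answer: I*√2066276751/1848 ≈ 24.598*I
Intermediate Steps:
b = -1344 (b = -1247 - 1*97 = -1247 - 97 = -1344)
√(-607 + (r/(-528) + 159/b)) = √(-607 + (-1097/(-528) + 159/(-1344))) = √(-607 + (-1097*(-1/528) + 159*(-1/1344))) = √(-607 + (1097/528 - 53/448)) = √(-607 + 28967/14784) = √(-8944921/14784) = I*√2066276751/1848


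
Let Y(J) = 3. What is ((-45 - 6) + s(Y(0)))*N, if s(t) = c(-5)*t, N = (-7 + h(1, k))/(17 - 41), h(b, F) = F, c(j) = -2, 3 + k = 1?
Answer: -171/8 ≈ -21.375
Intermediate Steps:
k = -2 (k = -3 + 1 = -2)
N = 3/8 (N = (-7 - 2)/(17 - 41) = -9/(-24) = -9*(-1/24) = 3/8 ≈ 0.37500)
s(t) = -2*t
((-45 - 6) + s(Y(0)))*N = ((-45 - 6) - 2*3)*(3/8) = (-51 - 6)*(3/8) = -57*3/8 = -171/8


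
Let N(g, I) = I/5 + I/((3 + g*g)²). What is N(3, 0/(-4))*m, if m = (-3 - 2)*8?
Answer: 0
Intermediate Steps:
N(g, I) = I/5 + I/(3 + g²)² (N(g, I) = I*(⅕) + I/((3 + g²)²) = I/5 + I/(3 + g²)²)
m = -40 (m = -5*8 = -40)
N(3, 0/(-4))*m = ((0/(-4))/5 + (0/(-4))/(3 + 3²)²)*(-40) = ((0*(-¼))/5 + (0*(-¼))/(3 + 9)²)*(-40) = ((⅕)*0 + 0/12²)*(-40) = (0 + 0*(1/144))*(-40) = (0 + 0)*(-40) = 0*(-40) = 0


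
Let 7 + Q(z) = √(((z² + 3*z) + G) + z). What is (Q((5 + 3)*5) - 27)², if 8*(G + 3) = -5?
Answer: (136 - √28102)²/16 ≈ 62.554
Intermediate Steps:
G = -29/8 (G = -3 + (⅛)*(-5) = -3 - 5/8 = -29/8 ≈ -3.6250)
Q(z) = -7 + √(-29/8 + z² + 4*z) (Q(z) = -7 + √(((z² + 3*z) - 29/8) + z) = -7 + √((-29/8 + z² + 3*z) + z) = -7 + √(-29/8 + z² + 4*z))
(Q((5 + 3)*5) - 27)² = ((-7 + √(-58 + 16*((5 + 3)*5)² + 64*((5 + 3)*5))/4) - 27)² = ((-7 + √(-58 + 16*(8*5)² + 64*(8*5))/4) - 27)² = ((-7 + √(-58 + 16*40² + 64*40)/4) - 27)² = ((-7 + √(-58 + 16*1600 + 2560)/4) - 27)² = ((-7 + √(-58 + 25600 + 2560)/4) - 27)² = ((-7 + √28102/4) - 27)² = (-34 + √28102/4)²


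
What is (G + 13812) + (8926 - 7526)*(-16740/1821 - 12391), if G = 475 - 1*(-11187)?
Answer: -10522221082/607 ≈ -1.7335e+7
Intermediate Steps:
G = 11662 (G = 475 + 11187 = 11662)
(G + 13812) + (8926 - 7526)*(-16740/1821 - 12391) = (11662 + 13812) + (8926 - 7526)*(-16740/1821 - 12391) = 25474 + 1400*(-16740*1/1821 - 12391) = 25474 + 1400*(-5580/607 - 12391) = 25474 + 1400*(-7526917/607) = 25474 - 10537683800/607 = -10522221082/607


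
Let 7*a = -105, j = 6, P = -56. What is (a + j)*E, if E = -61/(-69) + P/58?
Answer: 489/667 ≈ 0.73313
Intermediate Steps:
E = -163/2001 (E = -61/(-69) - 56/58 = -61*(-1/69) - 56*1/58 = 61/69 - 28/29 = -163/2001 ≈ -0.081459)
a = -15 (a = (⅐)*(-105) = -15)
(a + j)*E = (-15 + 6)*(-163/2001) = -9*(-163/2001) = 489/667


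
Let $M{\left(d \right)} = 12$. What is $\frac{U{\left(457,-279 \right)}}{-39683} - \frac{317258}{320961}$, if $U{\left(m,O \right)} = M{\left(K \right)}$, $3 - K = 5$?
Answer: $- \frac{12593600746}{12736695363} \approx -0.98876$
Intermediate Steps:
$K = -2$ ($K = 3 - 5 = -2$)
$U{\left(m,O \right)} = 12$
$\frac{U{\left(457,-279 \right)}}{-39683} - \frac{317258}{320961} = \frac{12}{-39683} - \frac{317258}{320961} = 12 \left(- \frac{1}{39683}\right) - \frac{317258}{320961} = - \frac{12}{39683} - \frac{317258}{320961} = - \frac{12593600746}{12736695363}$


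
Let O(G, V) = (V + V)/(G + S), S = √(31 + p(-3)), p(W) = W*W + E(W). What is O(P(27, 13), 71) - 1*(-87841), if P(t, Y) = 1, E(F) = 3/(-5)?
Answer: 8432381/96 + 71*√985/96 ≈ 87861.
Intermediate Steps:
E(F) = -⅗ (E(F) = 3*(-⅕) = -⅗)
p(W) = -⅗ + W² (p(W) = W*W - ⅗ = W² - ⅗ = -⅗ + W²)
S = √985/5 (S = √(31 + (-⅗ + (-3)²)) = √(31 + (-⅗ + 9)) = √(31 + 42/5) = √(197/5) = √985/5 ≈ 6.2769)
O(G, V) = 2*V/(G + √985/5) (O(G, V) = (V + V)/(G + √985/5) = (2*V)/(G + √985/5) = 2*V/(G + √985/5))
O(P(27, 13), 71) - 1*(-87841) = 10*71/(√985 + 5*1) - 1*(-87841) = 10*71/(√985 + 5) + 87841 = 10*71/(5 + √985) + 87841 = 710/(5 + √985) + 87841 = 87841 + 710/(5 + √985)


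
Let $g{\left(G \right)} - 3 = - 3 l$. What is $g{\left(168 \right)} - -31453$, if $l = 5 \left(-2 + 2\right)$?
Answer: $31456$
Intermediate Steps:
$l = 0$ ($l = 5 \cdot 0 = 0$)
$g{\left(G \right)} = 3$ ($g{\left(G \right)} = 3 - 0 = 3 + 0 = 3$)
$g{\left(168 \right)} - -31453 = 3 - -31453 = 3 + 31453 = 31456$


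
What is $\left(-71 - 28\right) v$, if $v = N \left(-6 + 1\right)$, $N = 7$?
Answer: $3465$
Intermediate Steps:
$v = -35$ ($v = 7 \left(-6 + 1\right) = 7 \left(-5\right) = -35$)
$\left(-71 - 28\right) v = \left(-71 - 28\right) \left(-35\right) = \left(-99\right) \left(-35\right) = 3465$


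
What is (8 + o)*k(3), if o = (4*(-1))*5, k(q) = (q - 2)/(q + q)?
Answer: -2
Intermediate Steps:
k(q) = (-2 + q)/(2*q) (k(q) = (-2 + q)/((2*q)) = (-2 + q)*(1/(2*q)) = (-2 + q)/(2*q))
o = -20 (o = -4*5 = -20)
(8 + o)*k(3) = (8 - 20)*((½)*(-2 + 3)/3) = -6/3 = -12*⅙ = -2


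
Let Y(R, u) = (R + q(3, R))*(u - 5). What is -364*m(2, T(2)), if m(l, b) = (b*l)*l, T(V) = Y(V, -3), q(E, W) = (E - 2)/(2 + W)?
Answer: 26208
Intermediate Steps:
q(E, W) = (-2 + E)/(2 + W)
Y(R, u) = (-5 + u)*(R + 1/(2 + R)) (Y(R, u) = (R + (-2 + 3)/(2 + R))*(u - 5) = (R + 1/(2 + R))*(-5 + u) = (-5 + u)*(R + 1/(2 + R)))
T(V) = (-8 - 8*V*(2 + V))/(2 + V) (T(V) = (-5 - 3 + V*(-5 - 3)*(2 + V))/(2 + V) = (-5 - 3 + V*(-8)*(2 + V))/(2 + V) = (-5 - 3 - 8*V*(2 + V))/(2 + V) = (-8 - 8*V*(2 + V))/(2 + V))
m(l, b) = b*l**2
-364*m(2, T(2)) = -364*8*(-1 - 1*2*(2 + 2))/(2 + 2)*2**2 = -364*8*(-1 - 1*2*4)/4*4 = -364*8*(1/4)*(-1 - 8)*4 = -364*8*(1/4)*(-9)*4 = -(-6552)*4 = -364*(-72) = 26208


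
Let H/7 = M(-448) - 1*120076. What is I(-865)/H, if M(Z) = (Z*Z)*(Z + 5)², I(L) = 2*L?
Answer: -173/27571487454 ≈ -6.2746e-9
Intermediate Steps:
M(Z) = Z²*(5 + Z)²
H = 275714874540 (H = 7*((-448)²*(5 - 448)² - 1*120076) = 7*(200704*(-443)² - 120076) = 7*(200704*196249 - 120076) = 7*(39387959296 - 120076) = 7*39387839220 = 275714874540)
I(-865)/H = (2*(-865))/275714874540 = -1730*1/275714874540 = -173/27571487454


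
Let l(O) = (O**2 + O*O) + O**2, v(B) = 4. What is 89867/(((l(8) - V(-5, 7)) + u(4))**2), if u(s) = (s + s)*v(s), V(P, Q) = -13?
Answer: 89867/56169 ≈ 1.5999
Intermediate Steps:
l(O) = 3*O**2 (l(O) = (O**2 + O**2) + O**2 = 2*O**2 + O**2 = 3*O**2)
u(s) = 8*s (u(s) = (s + s)*4 = (2*s)*4 = 8*s)
89867/(((l(8) - V(-5, 7)) + u(4))**2) = 89867/(((3*8**2 - 1*(-13)) + 8*4)**2) = 89867/(((3*64 + 13) + 32)**2) = 89867/(((192 + 13) + 32)**2) = 89867/((205 + 32)**2) = 89867/(237**2) = 89867/56169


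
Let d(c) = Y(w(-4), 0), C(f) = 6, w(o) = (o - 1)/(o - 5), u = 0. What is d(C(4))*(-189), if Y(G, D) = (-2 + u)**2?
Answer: -756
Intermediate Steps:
w(o) = (-1 + o)/(-5 + o)
Y(G, D) = 4 (Y(G, D) = (-2 + 0)**2 = (-2)**2 = 4)
d(c) = 4
d(C(4))*(-189) = 4*(-189) = -756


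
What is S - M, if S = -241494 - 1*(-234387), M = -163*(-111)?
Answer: -25200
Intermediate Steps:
M = 18093
S = -7107 (S = -241494 + 234387 = -7107)
S - M = -7107 - 1*18093 = -7107 - 18093 = -25200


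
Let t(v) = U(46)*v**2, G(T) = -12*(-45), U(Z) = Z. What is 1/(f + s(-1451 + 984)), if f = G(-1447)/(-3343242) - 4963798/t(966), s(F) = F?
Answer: -244063352484/114005848122865 ≈ -0.0021408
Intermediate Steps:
G(T) = 540
t(v) = 46*v**2
f = -28262512837/244063352484 (f = 540/(-3343242) - 4963798/(46*966**2) = 540*(-1/3343242) - 4963798/(46*933156) = -90/557207 - 4963798/42925176 = -90/557207 - 4963798*1/42925176 = -90/557207 - 50651/438012 = -28262512837/244063352484 ≈ -0.11580)
1/(f + s(-1451 + 984)) = 1/(-28262512837/244063352484 + (-1451 + 984)) = 1/(-28262512837/244063352484 - 467) = 1/(-114005848122865/244063352484) = -244063352484/114005848122865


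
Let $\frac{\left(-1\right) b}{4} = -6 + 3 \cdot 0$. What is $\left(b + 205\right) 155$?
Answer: $35495$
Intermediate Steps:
$b = 24$ ($b = - 4 \left(-6 + 3 \cdot 0\right) = - 4 \left(-6 + 0\right) = \left(-4\right) \left(-6\right) = 24$)
$\left(b + 205\right) 155 = \left(24 + 205\right) 155 = 229 \cdot 155 = 35495$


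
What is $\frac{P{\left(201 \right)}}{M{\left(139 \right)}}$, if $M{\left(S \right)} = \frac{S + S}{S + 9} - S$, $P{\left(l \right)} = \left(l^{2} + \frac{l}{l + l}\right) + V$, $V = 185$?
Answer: $- \frac{3003401}{10147} \approx -295.99$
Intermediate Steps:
$P{\left(l \right)} = \frac{371}{2} + l^{2}$ ($P{\left(l \right)} = \left(l^{2} + \frac{l}{l + l}\right) + 185 = \left(l^{2} + \frac{l}{2 l}\right) + 185 = \left(l^{2} + \frac{1}{2 l} l\right) + 185 = \left(l^{2} + \frac{1}{2}\right) + 185 = \left(\frac{1}{2} + l^{2}\right) + 185 = \frac{371}{2} + l^{2}$)
$M{\left(S \right)} = - S + \frac{2 S}{9 + S}$ ($M{\left(S \right)} = \frac{2 S}{9 + S} - S = - S + \frac{2 S}{9 + S}$)
$\frac{P{\left(201 \right)}}{M{\left(139 \right)}} = \frac{\frac{371}{2} + 201^{2}}{\left(-1\right) 139 \frac{1}{9 + 139} \left(7 + 139\right)} = \frac{\frac{371}{2} + 40401}{\left(-1\right) 139 \cdot \frac{1}{148} \cdot 146} = \frac{81173}{2 \left(\left(-1\right) 139 \cdot \frac{1}{148} \cdot 146\right)} = \frac{81173}{2 \left(- \frac{10147}{74}\right)} = \frac{81173}{2} \left(- \frac{74}{10147}\right) = - \frac{3003401}{10147}$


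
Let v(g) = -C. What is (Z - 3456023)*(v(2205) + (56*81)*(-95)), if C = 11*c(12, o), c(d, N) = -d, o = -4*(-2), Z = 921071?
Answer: 1092026902176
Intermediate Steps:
o = 8
C = -132 (C = 11*(-1*12) = 11*(-12) = -132)
v(g) = 132 (v(g) = -1*(-132) = 132)
(Z - 3456023)*(v(2205) + (56*81)*(-95)) = (921071 - 3456023)*(132 + (56*81)*(-95)) = -2534952*(132 + 4536*(-95)) = -2534952*(132 - 430920) = -2534952*(-430788) = 1092026902176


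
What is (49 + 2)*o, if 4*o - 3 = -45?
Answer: -1071/2 ≈ -535.50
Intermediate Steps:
o = -21/2 (o = ¾ + (¼)*(-45) = ¾ - 45/4 = -21/2 ≈ -10.500)
(49 + 2)*o = (49 + 2)*(-21/2) = 51*(-21/2) = -1071/2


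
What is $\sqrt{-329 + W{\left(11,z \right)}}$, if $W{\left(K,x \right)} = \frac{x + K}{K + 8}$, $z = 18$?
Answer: $\frac{i \sqrt{118218}}{19} \approx 18.096 i$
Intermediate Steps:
$W{\left(K,x \right)} = \frac{K + x}{8 + K}$
$\sqrt{-329 + W{\left(11,z \right)}} = \sqrt{-329 + \frac{11 + 18}{8 + 11}} = \sqrt{-329 + \frac{1}{19} \cdot 29} = \sqrt{-329 + \frac{29}{19}} = \sqrt{- \frac{6222}{19}} = \frac{i \sqrt{118218}}{19}$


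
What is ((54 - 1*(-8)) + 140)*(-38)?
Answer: -7676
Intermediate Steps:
((54 - 1*(-8)) + 140)*(-38) = ((54 + 8) + 140)*(-38) = (62 + 140)*(-38) = 202*(-38) = -7676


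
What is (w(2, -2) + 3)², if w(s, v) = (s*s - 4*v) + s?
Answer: 289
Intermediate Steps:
w(s, v) = s + s² - 4*v (w(s, v) = (s² - 4*v) + s = s + s² - 4*v)
(w(2, -2) + 3)² = ((2 + 2² - 4*(-2)) + 3)² = ((2 + 4 + 8) + 3)² = (14 + 3)² = 17² = 289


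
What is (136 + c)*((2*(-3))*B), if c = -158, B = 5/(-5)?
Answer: -132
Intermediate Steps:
B = -1 (B = 5*(-⅕) = -1)
(136 + c)*((2*(-3))*B) = (136 - 158)*((2*(-3))*(-1)) = -(-132)*(-1) = -22*6 = -132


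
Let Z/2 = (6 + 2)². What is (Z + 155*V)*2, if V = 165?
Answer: 51406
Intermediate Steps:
Z = 128 (Z = 2*(6 + 2)² = 2*8² = 2*64 = 128)
(Z + 155*V)*2 = (128 + 155*165)*2 = (128 + 25575)*2 = 25703*2 = 51406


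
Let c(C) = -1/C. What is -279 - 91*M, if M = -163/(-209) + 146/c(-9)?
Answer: -25064110/209 ≈ -1.1992e+5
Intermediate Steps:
M = 274789/209 (M = -163/(-209) + 146/((-1/(-9))) = -163*(-1/209) + 146/((-1*(-1/9))) = 163/209 + 146/(1/9) = 163/209 + 146*9 = 163/209 + 1314 = 274789/209 ≈ 1314.8)
-279 - 91*M = -279 - 91*274789/209 = -279 - 25005799/209 = -25064110/209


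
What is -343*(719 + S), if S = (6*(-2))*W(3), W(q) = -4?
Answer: -263081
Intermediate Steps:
S = 48 (S = (6*(-2))*(-4) = -12*(-4) = 48)
-343*(719 + S) = -343*(719 + 48) = -343*767 = -263081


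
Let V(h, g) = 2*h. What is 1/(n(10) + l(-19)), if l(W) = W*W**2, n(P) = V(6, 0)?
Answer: -1/6847 ≈ -0.00014605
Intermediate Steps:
n(P) = 12 (n(P) = 2*6 = 12)
l(W) = W**3
1/(n(10) + l(-19)) = 1/(12 + (-19)**3) = 1/(12 - 6859) = 1/(-6847) = -1/6847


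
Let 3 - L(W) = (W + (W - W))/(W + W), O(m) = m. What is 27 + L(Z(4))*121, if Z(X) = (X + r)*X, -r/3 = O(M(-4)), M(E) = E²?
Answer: 659/2 ≈ 329.50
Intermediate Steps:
r = -48 (r = -3*(-4)² = -3*16 = -48)
Z(X) = X*(-48 + X) (Z(X) = (X - 48)*X = (-48 + X)*X = X*(-48 + X))
L(W) = 5/2 (L(W) = 3 - (W + (W - W))/(W + W) = 3 - (W + 0)/(2*W) = 3 - W*1/(2*W) = 3 - 1*½ = 3 - ½ = 5/2)
27 + L(Z(4))*121 = 27 + (5/2)*121 = 27 + 605/2 = 659/2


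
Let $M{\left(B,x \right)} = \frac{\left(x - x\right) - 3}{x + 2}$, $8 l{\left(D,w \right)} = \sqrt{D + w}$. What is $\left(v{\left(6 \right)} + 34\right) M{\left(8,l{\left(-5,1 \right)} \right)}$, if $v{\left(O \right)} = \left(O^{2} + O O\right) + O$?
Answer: $- \frac{10752}{65} + \frac{1344 i}{65} \approx -165.42 + 20.677 i$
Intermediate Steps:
$v{\left(O \right)} = O + 2 O^{2}$ ($v{\left(O \right)} = \left(O^{2} + O^{2}\right) + O = 2 O^{2} + O = O + 2 O^{2}$)
$l{\left(D,w \right)} = \frac{\sqrt{D + w}}{8}$
$M{\left(B,x \right)} = - \frac{3}{2 + x}$ ($M{\left(B,x \right)} = \frac{0 - 3}{2 + x} = - \frac{3}{2 + x}$)
$\left(v{\left(6 \right)} + 34\right) M{\left(8,l{\left(-5,1 \right)} \right)} = \left(6 \left(1 + 2 \cdot 6\right) + 34\right) \left(- \frac{3}{2 + \frac{\sqrt{-5 + 1}}{8}}\right) = \left(6 \left(1 + 12\right) + 34\right) \left(- \frac{3}{2 + \frac{\sqrt{-4}}{8}}\right) = \left(6 \cdot 13 + 34\right) \left(- \frac{3}{2 + \frac{2 i}{8}}\right) = \left(78 + 34\right) \left(- \frac{3}{2 + \frac{i}{4}}\right) = 112 \left(- 3 \frac{16 \left(2 - \frac{i}{4}\right)}{65}\right) = 112 \left(- \frac{48 \left(2 - \frac{i}{4}\right)}{65}\right) = - \frac{5376 \left(2 - \frac{i}{4}\right)}{65}$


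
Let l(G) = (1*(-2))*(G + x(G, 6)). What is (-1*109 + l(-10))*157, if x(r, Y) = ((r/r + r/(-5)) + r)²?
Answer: -29359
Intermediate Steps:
x(r, Y) = (1 + 4*r/5)² (x(r, Y) = ((1 + r*(-⅕)) + r)² = ((1 - r/5) + r)² = (1 + 4*r/5)²)
l(G) = -2*G - 2*(5 + 4*G)²/25 (l(G) = (1*(-2))*(G + (5 + 4*G)²/25) = -2*(G + (5 + 4*G)²/25) = -2*G - 2*(5 + 4*G)²/25)
(-1*109 + l(-10))*157 = (-1*109 + (-2 - 32/25*(-10)² - 26/5*(-10)))*157 = (-109 + (-2 - 32/25*100 + 52))*157 = (-109 + (-2 - 128 + 52))*157 = (-109 - 78)*157 = -187*157 = -29359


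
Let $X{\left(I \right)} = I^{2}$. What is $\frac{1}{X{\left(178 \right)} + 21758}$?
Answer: $\frac{1}{53442} \approx 1.8712 \cdot 10^{-5}$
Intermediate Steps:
$\frac{1}{X{\left(178 \right)} + 21758} = \frac{1}{178^{2} + 21758} = \frac{1}{31684 + 21758} = \frac{1}{53442}$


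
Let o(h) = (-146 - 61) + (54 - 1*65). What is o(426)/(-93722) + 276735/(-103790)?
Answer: -2591353145/972740638 ≈ -2.6640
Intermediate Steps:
o(h) = -218 (o(h) = -207 + (54 - 65) = -207 - 11 = -218)
o(426)/(-93722) + 276735/(-103790) = -218/(-93722) + 276735/(-103790) = -218*(-1/93722) + 276735*(-1/103790) = 109/46861 - 55347/20758 = -2591353145/972740638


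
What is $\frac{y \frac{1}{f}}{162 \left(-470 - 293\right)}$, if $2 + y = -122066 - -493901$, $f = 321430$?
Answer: $- \frac{53119}{5675810940} \approx -9.3588 \cdot 10^{-6}$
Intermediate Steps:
$y = 371833$ ($y = -2 - -371835 = -2 + \left(-122066 + 493901\right) = -2 + 371835 = 371833$)
$\frac{y \frac{1}{f}}{162 \left(-470 - 293\right)} = \frac{371833 \cdot \frac{1}{321430}}{162 \left(-470 - 293\right)} = \frac{371833 \cdot \frac{1}{321430}}{162 \left(-763\right)} = \frac{371833}{321430 \left(-123606\right)} = \frac{371833}{321430} \left(- \frac{1}{123606}\right) = - \frac{53119}{5675810940}$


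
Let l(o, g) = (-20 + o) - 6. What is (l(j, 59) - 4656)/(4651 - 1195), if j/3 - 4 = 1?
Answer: -4667/3456 ≈ -1.3504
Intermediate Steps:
j = 15 (j = 12 + 3*1 = 12 + 3 = 15)
l(o, g) = -26 + o
(l(j, 59) - 4656)/(4651 - 1195) = ((-26 + 15) - 4656)/(4651 - 1195) = (-11 - 4656)/3456 = -4667*1/3456 = -4667/3456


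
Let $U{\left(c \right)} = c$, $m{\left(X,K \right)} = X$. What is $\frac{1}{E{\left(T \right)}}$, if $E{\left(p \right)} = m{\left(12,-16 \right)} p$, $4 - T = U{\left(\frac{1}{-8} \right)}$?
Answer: $\frac{2}{99} \approx 0.020202$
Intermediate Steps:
$T = \frac{33}{8}$ ($T = 4 - \frac{1}{-8} = 4 - - \frac{1}{8} = 4 + \frac{1}{8} = \frac{33}{8} \approx 4.125$)
$E{\left(p \right)} = 12 p$
$\frac{1}{E{\left(T \right)}} = \frac{1}{12 \cdot \frac{33}{8}} = \frac{1}{\frac{99}{2}} = \frac{2}{99}$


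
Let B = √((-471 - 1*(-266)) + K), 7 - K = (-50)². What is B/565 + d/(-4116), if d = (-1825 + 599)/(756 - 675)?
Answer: 613/166698 + I*√2698/565 ≈ 0.0036773 + 0.091933*I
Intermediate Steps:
K = -2493 (K = 7 - 1*(-50)² = 7 - 1*2500 = 7 - 2500 = -2493)
d = -1226/81 ≈ -15.136
B = I*√2698 (B = √((-471 - 1*(-266)) - 2493) = √((-471 + 266) - 2493) = √(-205 - 2493) = √(-2698) = I*√2698 ≈ 51.942*I)
B/565 + d/(-4116) = (I*√2698)/565 - 1226/81/(-4116) = (I*√2698)*(1/565) - 1226/81*(-1/4116) = I*√2698/565 + 613/166698 = 613/166698 + I*√2698/565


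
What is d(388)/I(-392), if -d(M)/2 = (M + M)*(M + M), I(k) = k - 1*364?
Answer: 301088/189 ≈ 1593.1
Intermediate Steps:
I(k) = -364 + k (I(k) = k - 364 = -364 + k)
d(M) = -8*M² (d(M) = -2*(M + M)*(M + M) = -2*2*M*2*M = -8*M²)
d(388)/I(-392) = (-8*388²)/(-364 - 392) = -8*150544/(-756) = -1204352*(-1/756) = 301088/189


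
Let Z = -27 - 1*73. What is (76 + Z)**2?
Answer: 576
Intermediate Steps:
Z = -100 (Z = -27 - 73 = -100)
(76 + Z)**2 = (76 - 100)**2 = (-24)**2 = 576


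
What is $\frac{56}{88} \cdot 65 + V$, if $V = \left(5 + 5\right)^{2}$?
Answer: $\frac{1555}{11} \approx 141.36$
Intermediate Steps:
$V = 100$ ($V = 10^{2} = 100$)
$\frac{56}{88} \cdot 65 + V = \frac{56}{88} \cdot 65 + 100 = 56 \cdot \frac{1}{88} \cdot 65 + 100 = \frac{7}{11} \cdot 65 + 100 = \frac{455}{11} + 100 = \frac{1555}{11}$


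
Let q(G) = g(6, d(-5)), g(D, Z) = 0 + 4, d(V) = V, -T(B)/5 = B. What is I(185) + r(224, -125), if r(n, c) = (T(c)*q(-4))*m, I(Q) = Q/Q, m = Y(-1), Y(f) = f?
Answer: -2499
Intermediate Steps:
T(B) = -5*B
g(D, Z) = 4
m = -1
q(G) = 4
I(Q) = 1
r(n, c) = 20*c (r(n, c) = (-5*c*4)*(-1) = -20*c*(-1) = 20*c)
I(185) + r(224, -125) = 1 + 20*(-125) = 1 - 2500 = -2499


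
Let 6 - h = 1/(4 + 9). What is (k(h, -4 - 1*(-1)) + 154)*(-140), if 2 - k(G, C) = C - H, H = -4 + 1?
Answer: -21840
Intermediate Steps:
H = -3
h = 77/13 (h = 6 - 1/(4 + 9) = 6 - 1/13 = 77/13 ≈ 5.9231)
k(G, C) = -1 - C (k(G, C) = 2 - (C - 1*(-3)) = 2 - (C + 3) = 2 - (3 + C) = 2 + (-3 - C) = -1 - C)
(k(h, -4 - 1*(-1)) + 154)*(-140) = ((-1 - (-4 - 1*(-1))) + 154)*(-140) = ((-1 - (-4 + 1)) + 154)*(-140) = ((-1 - 1*(-3)) + 154)*(-140) = ((-1 + 3) + 154)*(-140) = (2 + 154)*(-140) = 156*(-140) = -21840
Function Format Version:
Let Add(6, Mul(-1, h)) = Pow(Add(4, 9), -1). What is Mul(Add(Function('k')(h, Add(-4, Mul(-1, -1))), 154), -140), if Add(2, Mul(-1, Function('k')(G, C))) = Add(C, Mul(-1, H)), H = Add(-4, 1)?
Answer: -21840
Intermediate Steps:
H = -3
h = Rational(77, 13) (h = Add(6, Mul(-1, Pow(Add(4, 9), -1))) = Add(6, Mul(-1, Pow(13, -1))) = Add(6, Mul(-1, Rational(1, 13))) = Add(6, Rational(-1, 13)) = Rational(77, 13) ≈ 5.9231)
Function('k')(G, C) = Add(-1, Mul(-1, C)) (Function('k')(G, C) = Add(2, Mul(-1, Add(C, Mul(-1, -3)))) = Add(2, Mul(-1, Add(C, 3))) = Add(2, Mul(-1, Add(3, C))) = Add(2, Add(-3, Mul(-1, C))) = Add(-1, Mul(-1, C)))
Mul(Add(Function('k')(h, Add(-4, Mul(-1, -1))), 154), -140) = Mul(Add(Add(-1, Mul(-1, Add(-4, Mul(-1, -1)))), 154), -140) = Mul(Add(Add(-1, Mul(-1, Add(-4, 1))), 154), -140) = Mul(Add(Add(-1, Mul(-1, -3)), 154), -140) = Mul(Add(Add(-1, 3), 154), -140) = Mul(Add(2, 154), -140) = Mul(156, -140) = -21840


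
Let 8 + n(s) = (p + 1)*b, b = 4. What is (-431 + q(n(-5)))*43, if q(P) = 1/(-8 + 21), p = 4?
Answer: -240886/13 ≈ -18530.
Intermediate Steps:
n(s) = 12 (n(s) = -8 + (4 + 1)*4 = -8 + 5*4 = -8 + 20 = 12)
q(P) = 1/13
(-431 + q(n(-5)))*43 = (-431 + 1/13)*43 = -5602/13*43 = -240886/13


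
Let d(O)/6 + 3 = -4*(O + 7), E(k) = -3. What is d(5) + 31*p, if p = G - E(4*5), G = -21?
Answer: -864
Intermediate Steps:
p = -18 (p = -21 - 1*(-3) = -21 + 3 = -18)
d(O) = -186 - 24*O (d(O) = -18 + 6*(-4*(O + 7)) = -18 + 6*(-4*(7 + O)) = -18 + 6*(-28 - 4*O) = -18 + (-168 - 24*O) = -186 - 24*O)
d(5) + 31*p = (-186 - 24*5) + 31*(-18) = (-186 - 120) - 558 = -306 - 558 = -864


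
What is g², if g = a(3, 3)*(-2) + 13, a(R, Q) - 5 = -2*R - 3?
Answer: 441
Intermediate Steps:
a(R, Q) = 2 - 2*R (a(R, Q) = 5 + (-2*R - 3) = 5 + (-3 - 2*R) = 2 - 2*R)
g = 21 (g = (2 - 2*3)*(-2) + 13 = (2 - 6)*(-2) + 13 = -4*(-2) + 13 = 8 + 13 = 21)
g² = 21² = 441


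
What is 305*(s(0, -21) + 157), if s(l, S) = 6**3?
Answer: 113765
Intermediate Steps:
s(l, S) = 216
305*(s(0, -21) + 157) = 305*(216 + 157) = 305*373 = 113765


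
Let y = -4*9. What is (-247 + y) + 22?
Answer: -261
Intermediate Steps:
y = -36
(-247 + y) + 22 = (-247 - 36) + 22 = -283 + 22 = -261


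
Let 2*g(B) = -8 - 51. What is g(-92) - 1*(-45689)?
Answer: 91319/2 ≈ 45660.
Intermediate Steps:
g(B) = -59/2 (g(B) = (-8 - 51)/2 = (½)*(-59) = -59/2)
g(-92) - 1*(-45689) = -59/2 - 1*(-45689) = -59/2 + 45689 = 91319/2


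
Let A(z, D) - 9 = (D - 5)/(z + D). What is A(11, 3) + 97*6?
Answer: 4136/7 ≈ 590.86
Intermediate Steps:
A(z, D) = 9 + (-5 + D)/(D + z) (A(z, D) = 9 + (D - 5)/(z + D) = 9 + (-5 + D)/(D + z))
A(11, 3) + 97*6 = (-5 + 9*11 + 10*3)/(3 + 11) + 97*6 = (-5 + 99 + 30)/14 + 582 = (1/14)*124 + 582 = 62/7 + 582 = 4136/7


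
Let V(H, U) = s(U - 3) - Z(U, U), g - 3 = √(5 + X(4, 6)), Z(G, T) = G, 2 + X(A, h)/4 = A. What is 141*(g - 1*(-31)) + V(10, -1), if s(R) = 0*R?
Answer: 4795 + 141*√13 ≈ 5303.4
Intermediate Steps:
X(A, h) = -8 + 4*A
s(R) = 0
g = 3 + √13 (g = 3 + √(5 + (-8 + 4*4)) = 3 + √(5 + (-8 + 16)) = 3 + √(5 + 8) = 3 + √13 ≈ 6.6056)
V(H, U) = -U (V(H, U) = 0 - U = -U)
141*(g - 1*(-31)) + V(10, -1) = 141*((3 + √13) - 1*(-31)) - 1*(-1) = 141*((3 + √13) + 31) + 1 = 141*(34 + √13) + 1 = (4794 + 141*√13) + 1 = 4795 + 141*√13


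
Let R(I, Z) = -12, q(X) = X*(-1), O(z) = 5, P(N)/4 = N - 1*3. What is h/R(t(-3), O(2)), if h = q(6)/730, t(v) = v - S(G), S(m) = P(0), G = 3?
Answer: 1/1460 ≈ 0.00068493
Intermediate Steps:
P(N) = -12 + 4*N (P(N) = 4*(N - 1*3) = 4*(N - 3) = 4*(-3 + N) = -12 + 4*N)
S(m) = -12 (S(m) = -12 + 4*0 = -12 + 0 = -12)
t(v) = 12 + v (t(v) = v - 1*(-12) = v + 12 = 12 + v)
q(X) = -X
h = -3/365 (h = -1*6/730 = -6*1/730 = -3/365 ≈ -0.0082192)
h/R(t(-3), O(2)) = -3/365/(-12) = -3/365*(-1/12) = 1/1460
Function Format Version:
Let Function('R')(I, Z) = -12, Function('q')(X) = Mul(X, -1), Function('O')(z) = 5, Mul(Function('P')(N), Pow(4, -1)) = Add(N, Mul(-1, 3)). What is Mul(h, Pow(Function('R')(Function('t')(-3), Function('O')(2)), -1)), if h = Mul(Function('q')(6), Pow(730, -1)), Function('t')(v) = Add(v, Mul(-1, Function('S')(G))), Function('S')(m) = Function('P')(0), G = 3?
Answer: Rational(1, 1460) ≈ 0.00068493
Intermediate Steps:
Function('P')(N) = Add(-12, Mul(4, N)) (Function('P')(N) = Mul(4, Add(N, Mul(-1, 3))) = Mul(4, Add(N, -3)) = Mul(4, Add(-3, N)) = Add(-12, Mul(4, N)))
Function('S')(m) = -12 (Function('S')(m) = Add(-12, Mul(4, 0)) = Add(-12, 0) = -12)
Function('t')(v) = Add(12, v) (Function('t')(v) = Add(v, Mul(-1, -12)) = Add(v, 12) = Add(12, v))
Function('q')(X) = Mul(-1, X)
h = Rational(-3, 365) (h = Mul(Mul(-1, 6), Pow(730, -1)) = Mul(-6, Rational(1, 730)) = Rational(-3, 365) ≈ -0.0082192)
Mul(h, Pow(Function('R')(Function('t')(-3), Function('O')(2)), -1)) = Mul(Rational(-3, 365), Pow(-12, -1)) = Mul(Rational(-3, 365), Rational(-1, 12)) = Rational(1, 1460)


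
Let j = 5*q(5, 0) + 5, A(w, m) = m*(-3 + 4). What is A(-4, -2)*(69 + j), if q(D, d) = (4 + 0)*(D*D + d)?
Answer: -1148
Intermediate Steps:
q(D, d) = 4*d + 4*D² (q(D, d) = 4*(D² + d) = 4*(d + D²) = 4*d + 4*D²)
A(w, m) = m (A(w, m) = m*1 = m)
j = 505 (j = 5*(4*0 + 4*5²) + 5 = 5*(0 + 4*25) + 5 = 5*(0 + 100) + 5 = 5*100 + 5 = 500 + 5 = 505)
A(-4, -2)*(69 + j) = -2*(69 + 505) = -2*574 = -1148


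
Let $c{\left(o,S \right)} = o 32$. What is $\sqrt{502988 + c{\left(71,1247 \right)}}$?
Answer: $6 \sqrt{14035} \approx 710.82$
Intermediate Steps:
$c{\left(o,S \right)} = 32 o$
$\sqrt{502988 + c{\left(71,1247 \right)}} = \sqrt{502988 + 32 \cdot 71} = \sqrt{502988 + 2272} = \sqrt{505260} = 6 \sqrt{14035}$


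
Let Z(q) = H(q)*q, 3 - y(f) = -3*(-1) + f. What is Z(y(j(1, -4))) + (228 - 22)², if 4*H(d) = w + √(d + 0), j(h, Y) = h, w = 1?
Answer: 169743/4 - I/4 ≈ 42436.0 - 0.25*I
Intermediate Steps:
y(f) = -f (y(f) = 3 - (-3*(-1) + f) = 3 - (3 + f) = 3 + (-3 - f) = -f)
H(d) = ¼ + √d/4 (H(d) = (1 + √(d + 0))/4 = (1 + √d)/4 = ¼ + √d/4)
Z(q) = q*(¼ + √q/4) (Z(q) = (¼ + √q/4)*q = q*(¼ + √q/4))
Z(y(j(1, -4))) + (228 - 22)² = ((-1*1)/4 + (-1*1)^(3/2)/4) + (228 - 22)² = ((¼)*(-1) + (-1)^(3/2)/4) + 206² = (-¼ + (-I)/4) + 42436 = (-¼ - I/4) + 42436 = 169743/4 - I/4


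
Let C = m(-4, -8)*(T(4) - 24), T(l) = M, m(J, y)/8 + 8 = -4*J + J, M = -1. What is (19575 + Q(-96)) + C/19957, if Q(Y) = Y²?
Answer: 574581187/19957 ≈ 28791.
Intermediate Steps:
m(J, y) = -64 - 24*J (m(J, y) = -64 + 8*(-4*J + J) = -64 + 8*(-3*J) = -64 - 24*J)
T(l) = -1
C = -800 (C = (-64 - 24*(-4))*(-1 - 24) = (-64 + 96)*(-25) = 32*(-25) = -800)
(19575 + Q(-96)) + C/19957 = (19575 + (-96)²) - 800/19957 = (19575 + 9216) - 800*1/19957 = 28791 - 800/19957 = 574581187/19957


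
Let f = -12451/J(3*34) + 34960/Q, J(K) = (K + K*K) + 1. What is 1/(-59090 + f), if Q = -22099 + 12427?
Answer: -12702963/750679052519 ≈ -1.6922e-5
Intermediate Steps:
Q = -9672
J(K) = 1 + K + K² (J(K) = (K + K²) + 1 = 1 + K + K²)
f = -60968849/12702963 (f = -12451/(1 + 3*34 + (3*34)²) + 34960/(-9672) = -12451/(1 + 102 + 102²) + 34960*(-1/9672) = -12451/(1 + 102 + 10404) - 4370/1209 = -12451/10507 - 4370/1209 = -60968849/12702963 ≈ -4.7996)
1/(-59090 + f) = 1/(-59090 - 60968849/12702963) = 1/(-750679052519/12702963) = -12702963/750679052519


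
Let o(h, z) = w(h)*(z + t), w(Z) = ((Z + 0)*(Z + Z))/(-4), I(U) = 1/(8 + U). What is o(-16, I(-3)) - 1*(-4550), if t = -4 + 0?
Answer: 25182/5 ≈ 5036.4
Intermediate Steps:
w(Z) = -Z**2/2 (w(Z) = (Z*(2*Z))*(-1/4) = (2*Z**2)*(-1/4) = -Z**2/2)
t = -4
o(h, z) = -h**2*(-4 + z)/2 (o(h, z) = (-h**2/2)*(z - 4) = (-h**2/2)*(-4 + z) = -h**2*(-4 + z)/2)
o(-16, I(-3)) - 1*(-4550) = (1/2)*(-16)**2*(4 - 1/(8 - 3)) - 1*(-4550) = (1/2)*256*(4 - 1/5) + 4550 = (1/2)*256*(19/5) + 4550 = 2432/5 + 4550 = 25182/5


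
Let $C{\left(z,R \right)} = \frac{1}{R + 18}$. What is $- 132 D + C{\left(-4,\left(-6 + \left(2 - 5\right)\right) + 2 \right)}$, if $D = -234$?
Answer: $\frac{339769}{11} \approx 30888.0$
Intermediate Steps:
$C{\left(z,R \right)} = \frac{1}{18 + R}$
$- 132 D + C{\left(-4,\left(-6 + \left(2 - 5\right)\right) + 2 \right)} = \left(-132\right) \left(-234\right) + \frac{1}{18 + \left(\left(-6 + \left(2 - 5\right)\right) + 2\right)} = 30888 + \frac{1}{18 + \left(\left(-6 + \left(2 - 5\right)\right) + 2\right)} = 30888 + \frac{1}{18 + \left(\left(-6 - 3\right) + 2\right)} = 30888 + \frac{1}{18 + \left(-9 + 2\right)} = 30888 + \frac{1}{18 - 7} = 30888 + \frac{1}{11} = \frac{339769}{11}$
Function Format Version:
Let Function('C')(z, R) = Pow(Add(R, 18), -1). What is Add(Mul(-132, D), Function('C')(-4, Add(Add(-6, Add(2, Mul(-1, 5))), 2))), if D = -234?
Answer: Rational(339769, 11) ≈ 30888.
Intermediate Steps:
Function('C')(z, R) = Pow(Add(18, R), -1)
Add(Mul(-132, D), Function('C')(-4, Add(Add(-6, Add(2, Mul(-1, 5))), 2))) = Add(Mul(-132, -234), Pow(Add(18, Add(Add(-6, Add(2, Mul(-1, 5))), 2)), -1)) = Add(30888, Pow(Add(18, Add(Add(-6, Add(2, -5)), 2)), -1)) = Add(30888, Pow(Add(18, Add(Add(-6, -3), 2)), -1)) = Add(30888, Pow(Add(18, Add(-9, 2)), -1)) = Add(30888, Pow(Add(18, -7), -1)) = Add(30888, Pow(11, -1)) = Add(30888, Rational(1, 11)) = Rational(339769, 11)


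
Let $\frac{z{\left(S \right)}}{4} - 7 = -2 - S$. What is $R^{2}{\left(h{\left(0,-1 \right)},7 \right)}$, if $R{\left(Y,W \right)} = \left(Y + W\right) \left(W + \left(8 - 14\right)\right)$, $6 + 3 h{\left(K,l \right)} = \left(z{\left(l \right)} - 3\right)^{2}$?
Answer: $23104$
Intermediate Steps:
$z{\left(S \right)} = 20 - 4 S$ ($z{\left(S \right)} = 28 + 4 \left(-2 - S\right) = 28 - \left(8 + 4 S\right) = 20 - 4 S$)
$h{\left(K,l \right)} = -2 + \frac{\left(17 - 4 l\right)^{2}}{3}$ ($h{\left(K,l \right)} = -2 + \frac{\left(\left(20 - 4 l\right) - 3\right)^{2}}{3} = -2 + \frac{\left(17 - 4 l\right)^{2}}{3}$)
$R{\left(Y,W \right)} = \left(-6 + W\right) \left(W + Y\right)$ ($R{\left(Y,W \right)} = \left(W + Y\right) \left(W - 6\right) = \left(W + Y\right) \left(-6 + W\right) = \left(-6 + W\right) \left(W + Y\right)$)
$R^{2}{\left(h{\left(0,-1 \right)},7 \right)} = \left(7^{2} - 42 - 6 \left(-2 + \frac{\left(-17 + 4 \left(-1\right)\right)^{2}}{3}\right) + 7 \left(-2 + \frac{\left(-17 + 4 \left(-1\right)\right)^{2}}{3}\right)\right)^{2} = \left(49 - 42 - 6 \left(-2 + \frac{\left(-17 - 4\right)^{2}}{3}\right) + 7 \left(-2 + \frac{\left(-17 - 4\right)^{2}}{3}\right)\right)^{2} = \left(49 - 42 - 6 \left(-2 + \frac{\left(-21\right)^{2}}{3}\right) + 7 \left(-2 + \frac{\left(-21\right)^{2}}{3}\right)\right)^{2} = \left(49 - 42 - 6 \left(-2 + \frac{1}{3} \cdot 441\right) + 7 \left(-2 + \frac{1}{3} \cdot 441\right)\right)^{2} = \left(49 - 42 - 6 \left(-2 + 147\right) + 7 \left(-2 + 147\right)\right)^{2} = \left(49 - 42 - 870 + 7 \cdot 145\right)^{2} = \left(49 - 42 - 870 + 1015\right)^{2} = 152^{2} = 23104$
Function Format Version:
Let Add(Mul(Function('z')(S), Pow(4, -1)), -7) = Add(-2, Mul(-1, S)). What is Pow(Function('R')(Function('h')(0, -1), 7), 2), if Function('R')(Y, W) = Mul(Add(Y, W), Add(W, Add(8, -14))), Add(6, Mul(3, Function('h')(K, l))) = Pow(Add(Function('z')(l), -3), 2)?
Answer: 23104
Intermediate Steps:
Function('z')(S) = Add(20, Mul(-4, S)) (Function('z')(S) = Add(28, Mul(4, Add(-2, Mul(-1, S)))) = Add(28, Add(-8, Mul(-4, S))) = Add(20, Mul(-4, S)))
Function('h')(K, l) = Add(-2, Mul(Rational(1, 3), Pow(Add(17, Mul(-4, l)), 2))) (Function('h')(K, l) = Add(-2, Mul(Rational(1, 3), Pow(Add(Add(20, Mul(-4, l)), -3), 2))) = Add(-2, Mul(Rational(1, 3), Pow(Add(17, Mul(-4, l)), 2))))
Function('R')(Y, W) = Mul(Add(-6, W), Add(W, Y)) (Function('R')(Y, W) = Mul(Add(W, Y), Add(W, -6)) = Mul(Add(W, Y), Add(-6, W)) = Mul(Add(-6, W), Add(W, Y)))
Pow(Function('R')(Function('h')(0, -1), 7), 2) = Pow(Add(Pow(7, 2), Mul(-6, 7), Mul(-6, Add(-2, Mul(Rational(1, 3), Pow(Add(-17, Mul(4, -1)), 2)))), Mul(7, Add(-2, Mul(Rational(1, 3), Pow(Add(-17, Mul(4, -1)), 2))))), 2) = Pow(Add(49, -42, Mul(-6, Add(-2, Mul(Rational(1, 3), Pow(Add(-17, -4), 2)))), Mul(7, Add(-2, Mul(Rational(1, 3), Pow(Add(-17, -4), 2))))), 2) = Pow(Add(49, -42, Mul(-6, Add(-2, Mul(Rational(1, 3), Pow(-21, 2)))), Mul(7, Add(-2, Mul(Rational(1, 3), Pow(-21, 2))))), 2) = Pow(Add(49, -42, Mul(-6, Add(-2, Mul(Rational(1, 3), 441))), Mul(7, Add(-2, Mul(Rational(1, 3), 441)))), 2) = Pow(Add(49, -42, Mul(-6, Add(-2, 147)), Mul(7, Add(-2, 147))), 2) = Pow(Add(49, -42, Mul(-6, 145), Mul(7, 145)), 2) = Pow(Add(49, -42, -870, 1015), 2) = Pow(152, 2) = 23104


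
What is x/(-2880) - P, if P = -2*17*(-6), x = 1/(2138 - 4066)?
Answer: -1132738559/5552640 ≈ -204.00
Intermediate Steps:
x = -1/1928 (x = 1/(-1928) = -1/1928 ≈ -0.00051867)
P = 204 (P = -34*(-6) = 204)
x/(-2880) - P = -1/1928/(-2880) - 1*204 = -1/1928*(-1/2880) - 204 = 1/5552640 - 204 = -1132738559/5552640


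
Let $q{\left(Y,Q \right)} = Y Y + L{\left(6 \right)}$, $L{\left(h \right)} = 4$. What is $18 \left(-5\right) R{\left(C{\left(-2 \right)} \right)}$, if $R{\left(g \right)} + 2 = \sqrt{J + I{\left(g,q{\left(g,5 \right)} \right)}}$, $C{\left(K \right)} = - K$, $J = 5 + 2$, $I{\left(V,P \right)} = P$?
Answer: $180 - 90 \sqrt{15} \approx -168.57$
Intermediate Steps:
$q{\left(Y,Q \right)} = 4 + Y^{2}$ ($q{\left(Y,Q \right)} = Y Y + 4 = Y^{2} + 4 = 4 + Y^{2}$)
$J = 7$
$R{\left(g \right)} = -2 + \sqrt{11 + g^{2}}$ ($R{\left(g \right)} = -2 + \sqrt{7 + \left(4 + g^{2}\right)} = -2 + \sqrt{11 + g^{2}}$)
$18 \left(-5\right) R{\left(C{\left(-2 \right)} \right)} = 18 \left(-5\right) \left(-2 + \sqrt{11 + \left(\left(-1\right) \left(-2\right)\right)^{2}}\right) = - 90 \left(-2 + \sqrt{11 + 2^{2}}\right) = - 90 \left(-2 + \sqrt{11 + 4}\right) = - 90 \left(-2 + \sqrt{15}\right) = 180 - 90 \sqrt{15}$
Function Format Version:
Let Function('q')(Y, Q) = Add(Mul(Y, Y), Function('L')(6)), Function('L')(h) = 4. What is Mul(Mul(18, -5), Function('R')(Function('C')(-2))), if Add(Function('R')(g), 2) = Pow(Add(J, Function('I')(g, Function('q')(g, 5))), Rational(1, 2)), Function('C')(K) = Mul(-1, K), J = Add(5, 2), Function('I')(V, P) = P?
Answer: Add(180, Mul(-90, Pow(15, Rational(1, 2)))) ≈ -168.57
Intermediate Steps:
Function('q')(Y, Q) = Add(4, Pow(Y, 2)) (Function('q')(Y, Q) = Add(Mul(Y, Y), 4) = Add(Pow(Y, 2), 4) = Add(4, Pow(Y, 2)))
J = 7
Function('R')(g) = Add(-2, Pow(Add(11, Pow(g, 2)), Rational(1, 2))) (Function('R')(g) = Add(-2, Pow(Add(7, Add(4, Pow(g, 2))), Rational(1, 2))) = Add(-2, Pow(Add(11, Pow(g, 2)), Rational(1, 2))))
Mul(Mul(18, -5), Function('R')(Function('C')(-2))) = Mul(Mul(18, -5), Add(-2, Pow(Add(11, Pow(Mul(-1, -2), 2)), Rational(1, 2)))) = Mul(-90, Add(-2, Pow(Add(11, Pow(2, 2)), Rational(1, 2)))) = Mul(-90, Add(-2, Pow(Add(11, 4), Rational(1, 2)))) = Mul(-90, Add(-2, Pow(15, Rational(1, 2)))) = Add(180, Mul(-90, Pow(15, Rational(1, 2))))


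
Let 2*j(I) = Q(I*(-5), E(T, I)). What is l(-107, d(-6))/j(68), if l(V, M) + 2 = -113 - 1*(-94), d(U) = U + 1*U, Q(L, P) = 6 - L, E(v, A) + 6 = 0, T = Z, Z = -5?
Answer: -21/173 ≈ -0.12139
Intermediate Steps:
T = -5
E(v, A) = -6 (E(v, A) = -6 + 0 = -6)
j(I) = 3 + 5*I/2 (j(I) = (6 - I*(-5))/2 = (6 - (-5)*I)/2 = (6 + 5*I)/2 = 3 + 5*I/2)
d(U) = 2*U (d(U) = U + U = 2*U)
l(V, M) = -21 (l(V, M) = -2 + (-113 - 1*(-94)) = -2 + (-113 + 94) = -2 - 19 = -21)
l(-107, d(-6))/j(68) = -21/(3 + (5/2)*68) = -21/(3 + 170) = -21/173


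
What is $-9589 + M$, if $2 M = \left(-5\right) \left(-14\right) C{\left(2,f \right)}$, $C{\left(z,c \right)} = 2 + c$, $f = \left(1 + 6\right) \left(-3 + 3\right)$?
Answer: $-9519$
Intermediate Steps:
$f = 0$ ($f = 7 \cdot 0 = 0$)
$M = 70$ ($M = \frac{\left(-5\right) \left(-14\right) \left(2 + 0\right)}{2} = \frac{70 \cdot 2}{2} = \frac{1}{2} \cdot 140 = 70$)
$-9589 + M = -9589 + 70 = -9519$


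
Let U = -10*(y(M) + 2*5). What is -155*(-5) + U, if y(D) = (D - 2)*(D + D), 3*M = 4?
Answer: 6235/9 ≈ 692.78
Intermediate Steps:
M = 4/3 (M = (⅓)*4 = 4/3 ≈ 1.3333)
y(D) = 2*D*(-2 + D) (y(D) = (-2 + D)*(2*D) = 2*D*(-2 + D))
U = -740/9 (U = -10*(2*(4/3)*(-2 + 4/3) + 2*5) = -10*(2*(4/3)*(-⅔) + 10) = -10*(-16/9 + 10) = -10*74/9 = -740/9 ≈ -82.222)
-155*(-5) + U = -155*(-5) - 740/9 = 775 - 740/9 = 6235/9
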